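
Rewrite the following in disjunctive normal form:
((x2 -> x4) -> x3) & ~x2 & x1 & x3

((x2 -> x4) -> x3) & ~x2 & x1 & x3
= (~(x2 -> x4) | x3) & ~x2 & x1 & x3   [eliminate ->]
= (~(~x2 | x4) | x3) & ~x2 & x1 & x3   [eliminate ->]
= ((~~x2 & ~x4) | x3) & ~x2 & x1 & x3   [De Morgan]
= ((x2 & ~x4) | x3) & ~x2 & x1 & x3   [double negation]
= (x2 & ~x4 & ~x2 & x1 & x3) | (x3 & ~x2 & x1 & x3)   [distribute & over |]
= x3 & ~x2 & x1   [simplify]

x3 & ~x2 & x1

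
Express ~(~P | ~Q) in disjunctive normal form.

~(~P | ~Q)
≡ ~~P & ~~Q   — De Morgan
≡ P & ~~Q   — double negation
≡ P & Q   — double negation

P & Q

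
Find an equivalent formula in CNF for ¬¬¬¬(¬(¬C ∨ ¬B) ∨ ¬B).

¬¬¬¬(¬(¬C ∨ ¬B) ∨ ¬B)
≡ ¬¬(¬(¬C ∨ ¬B) ∨ ¬B)   [double negation]
≡ ¬(¬C ∨ ¬B) ∨ ¬B   [double negation]
≡ (¬¬C ∧ ¬¬B) ∨ ¬B   [De Morgan]
≡ (C ∧ ¬¬B) ∨ ¬B   [double negation]
≡ (C ∧ B) ∨ ¬B   [double negation]
≡ (C ∨ ¬B) ∧ (B ∨ ¬B)   [distribute ∨ over ∧]
≡ C ∨ ¬B   [simplify]

C ∨ ¬B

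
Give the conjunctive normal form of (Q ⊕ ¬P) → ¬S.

(¬Q ∨ ¬P ∨ ¬S) ∧ (P ∨ Q ∨ ¬S)

(Q ⊕ ¬P) → ¬S
= ¬(Q ⊕ ¬P) ∨ ¬S   [eliminate →]
= ¬((Q ∨ ¬P) ∧ ¬(Q ∧ ¬P)) ∨ ¬S   [expand ⊕]
= ¬(Q ∨ ¬P) ∨ ¬¬(Q ∧ ¬P) ∨ ¬S   [De Morgan]
= (¬Q ∧ ¬¬P) ∨ ¬¬(Q ∧ ¬P) ∨ ¬S   [De Morgan]
= (¬Q ∧ P) ∨ ¬¬(Q ∧ ¬P) ∨ ¬S   [double negation]
= (¬Q ∧ P) ∨ (Q ∧ ¬P) ∨ ¬S   [double negation]
= (¬Q ∨ Q ∨ ¬S) ∧ (¬Q ∨ ¬P ∨ ¬S) ∧ (P ∨ Q ∨ ¬S) ∧ (P ∨ ¬P ∨ ¬S)   [distribute ∨ over ∧]
= (¬Q ∨ ¬P ∨ ¬S) ∧ (P ∨ Q ∨ ¬S)   [simplify]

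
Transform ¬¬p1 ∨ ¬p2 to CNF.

¬¬p1 ∨ ¬p2
⇔ p1 ∨ ¬p2   — double negation

p1 ∨ ¬p2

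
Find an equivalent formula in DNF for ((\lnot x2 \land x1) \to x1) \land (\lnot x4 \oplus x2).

((\lnot x2 \land x1) \to x1) \land (\lnot x4 \oplus x2)
≡ (\lnot (\lnot x2 \land x1) \lor x1) \land (\lnot x4 \oplus x2)
≡ (\lnot (\lnot x2 \land x1) \lor x1) \land ((\lnot x4 \land \lnot x2) \lor (\lnot \lnot x4 \land x2))
≡ (\lnot \lnot x2 \lor \lnot x1 \lor x1) \land ((\lnot x4 \land \lnot x2) \lor (\lnot \lnot x4 \land x2))
≡ (x2 \lor \lnot x1 \lor x1) \land ((\lnot x4 \land \lnot x2) \lor (\lnot \lnot x4 \land x2))
≡ (x2 \lor \lnot x1 \lor x1) \land ((\lnot x4 \land \lnot x2) \lor (x4 \land x2))
≡ (x2 \land \lnot x4 \land \lnot x2) \lor (x2 \land x4 \land x2) \lor (\lnot x1 \land \lnot x4 \land \lnot x2) \lor (\lnot x1 \land x4 \land x2) \lor (x1 \land \lnot x4 \land \lnot x2) \lor (x1 \land x4 \land x2)
≡ (x2 \land x4) \lor (\lnot x1 \land \lnot x4 \land \lnot x2) \lor (x1 \land \lnot x4 \land \lnot x2)

(x2 \land x4) \lor (\lnot x1 \land \lnot x4 \land \lnot x2) \lor (x1 \land \lnot x4 \land \lnot x2)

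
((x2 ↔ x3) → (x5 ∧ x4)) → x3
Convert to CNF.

((x2 ↔ x3) → (x5 ∧ x4)) → x3
⇔ ¬((x2 ↔ x3) → (x5 ∧ x4)) ∨ x3   (eliminate →)
⇔ ¬(¬(x2 ↔ x3) ∨ (x5 ∧ x4)) ∨ x3   (eliminate →)
⇔ ¬(¬((x2 → x3) ∧ (x3 → x2)) ∨ (x5 ∧ x4)) ∨ x3   (eliminate ↔)
⇔ ¬(¬((¬x2 ∨ x3) ∧ (x3 → x2)) ∨ (x5 ∧ x4)) ∨ x3   (eliminate →)
⇔ ¬(¬((¬x2 ∨ x3) ∧ (¬x3 ∨ x2)) ∨ (x5 ∧ x4)) ∨ x3   (eliminate →)
⇔ (¬¬((¬x2 ∨ x3) ∧ (¬x3 ∨ x2)) ∧ ¬(x5 ∧ x4)) ∨ x3   (De Morgan)
⇔ ((¬x2 ∨ x3) ∧ (¬x3 ∨ x2) ∧ ¬(x5 ∧ x4)) ∨ x3   (double negation)
⇔ ((¬x2 ∨ x3) ∧ (¬x3 ∨ x2) ∧ (¬x5 ∨ ¬x4)) ∨ x3   (De Morgan)
⇔ (¬x2 ∨ x3 ∨ x3) ∧ (¬x3 ∨ x2 ∨ x3) ∧ (¬x5 ∨ ¬x4 ∨ x3)   (distribute ∨ over ∧)
⇔ (¬x2 ∨ x3) ∧ (¬x5 ∨ ¬x4 ∨ x3)   (simplify)

(¬x2 ∨ x3) ∧ (¬x5 ∨ ¬x4 ∨ x3)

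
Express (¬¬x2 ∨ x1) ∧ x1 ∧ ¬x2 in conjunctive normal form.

x1 ∧ ¬x2

(¬¬x2 ∨ x1) ∧ x1 ∧ ¬x2
≡ (x2 ∨ x1) ∧ x1 ∧ ¬x2   — double negation
≡ x1 ∧ ¬x2   — simplify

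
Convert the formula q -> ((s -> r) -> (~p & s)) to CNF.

q -> ((s -> r) -> (~p & s))
⇔ ~q | ((s -> r) -> (~p & s))   [eliminate ->]
⇔ ~q | ~(s -> r) | (~p & s)   [eliminate ->]
⇔ ~q | ~(~s | r) | (~p & s)   [eliminate ->]
⇔ ~q | (~~s & ~r) | (~p & s)   [De Morgan]
⇔ ~q | (s & ~r) | (~p & s)   [double negation]
⇔ (~q | s | ~p) & (~q | s | s) & (~q | ~r | ~p) & (~q | ~r | s)   [distribute | over &]
⇔ (~q | s) & (~q | ~r | ~p)   [simplify]

(~q | s) & (~q | ~r | ~p)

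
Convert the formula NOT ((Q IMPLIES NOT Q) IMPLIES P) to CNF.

NOT ((Q IMPLIES NOT Q) IMPLIES P)
= NOT (NOT (Q IMPLIES NOT Q) OR P)   (eliminate IMPLIES)
= NOT (NOT (NOT Q OR NOT Q) OR P)   (eliminate IMPLIES)
= NOT NOT (NOT Q OR NOT Q) AND NOT P   (De Morgan)
= (NOT Q OR NOT Q) AND NOT P   (double negation)
= NOT Q AND NOT P   (simplify)

NOT Q AND NOT P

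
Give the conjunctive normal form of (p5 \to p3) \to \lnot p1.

(p5 \lor \lnot p1) \land (\lnot p3 \lor \lnot p1)

(p5 \to p3) \to \lnot p1
= \lnot (p5 \to p3) \lor \lnot p1   [eliminate \to]
= \lnot (\lnot p5 \lor p3) \lor \lnot p1   [eliminate \to]
= \lnot \lnot p5 \land \lnot p3 \lor \lnot p1   [De Morgan]
= p5 \land \lnot p3 \lor \lnot p1   [double negation]
= (p5 \lor \lnot p1) \land (\lnot p3 \lor \lnot p1)   [distribute \lor over \land]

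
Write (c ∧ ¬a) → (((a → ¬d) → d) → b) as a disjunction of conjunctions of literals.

¬c ∨ a ∨ ¬d ∨ b

(c ∧ ¬a) → (((a → ¬d) → d) → b)
≡ ¬(c ∧ ¬a) ∨ (((a → ¬d) → d) → b)   (eliminate →)
≡ ¬(c ∧ ¬a) ∨ ¬((a → ¬d) → d) ∨ b   (eliminate →)
≡ ¬(c ∧ ¬a) ∨ ¬(¬(a → ¬d) ∨ d) ∨ b   (eliminate →)
≡ ¬(c ∧ ¬a) ∨ ¬(¬(¬a ∨ ¬d) ∨ d) ∨ b   (eliminate →)
≡ ¬c ∨ ¬¬a ∨ ¬(¬(¬a ∨ ¬d) ∨ d) ∨ b   (De Morgan)
≡ ¬c ∨ a ∨ ¬(¬(¬a ∨ ¬d) ∨ d) ∨ b   (double negation)
≡ ¬c ∨ a ∨ (¬¬(¬a ∨ ¬d) ∧ ¬d) ∨ b   (De Morgan)
≡ ¬c ∨ a ∨ ((¬a ∨ ¬d) ∧ ¬d) ∨ b   (double negation)
≡ ¬c ∨ a ∨ (¬a ∧ ¬d) ∨ (¬d ∧ ¬d) ∨ b   (distribute ∧ over ∨)
≡ ¬c ∨ a ∨ ¬d ∨ b   (simplify)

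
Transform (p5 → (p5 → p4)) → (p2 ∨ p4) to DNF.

(p5 → (p5 → p4)) → (p2 ∨ p4)
≡ ¬(p5 → (p5 → p4)) ∨ p2 ∨ p4
≡ ¬(¬p5 ∨ (p5 → p4)) ∨ p2 ∨ p4
≡ ¬(¬p5 ∨ ¬p5 ∨ p4) ∨ p2 ∨ p4
≡ (¬¬p5 ∧ ¬¬p5 ∧ ¬p4) ∨ p2 ∨ p4
≡ (p5 ∧ ¬¬p5 ∧ ¬p4) ∨ p2 ∨ p4
≡ (p5 ∧ p5 ∧ ¬p4) ∨ p2 ∨ p4
≡ (p5 ∧ ¬p4) ∨ p2 ∨ p4

(p5 ∧ ¬p4) ∨ p2 ∨ p4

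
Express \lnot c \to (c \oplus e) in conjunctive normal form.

\lnot c \to (c \oplus e)
⇔ \lnot \lnot c \lor (c \oplus e)
⇔ \lnot \lnot c \lor ((c \lor e) \land \lnot (c \land e))
⇔ c \lor ((c \lor e) \land \lnot (c \land e))
⇔ c \lor ((c \lor e) \land (\lnot c \lor \lnot e))
⇔ (c \lor c \lor e) \land (c \lor \lnot c \lor \lnot e)
⇔ c \lor e

c \lor e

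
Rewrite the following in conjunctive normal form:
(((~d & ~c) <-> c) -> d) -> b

(((~d & ~c) <-> c) -> d) -> b
= ~(((~d & ~c) <-> c) -> d) | b   — eliminate ->
= ~(~((~d & ~c) <-> c) | d) | b   — eliminate ->
= ~(~(((~d & ~c) -> c) & (c -> (~d & ~c))) | d) | b   — eliminate <->
= ~(~((~(~d & ~c) | c) & (c -> (~d & ~c))) | d) | b   — eliminate ->
= ~(~((~(~d & ~c) | c) & (~c | (~d & ~c))) | d) | b   — eliminate ->
= (~~((~(~d & ~c) | c) & (~c | (~d & ~c))) & ~d) | b   — De Morgan
= ((~(~d & ~c) | c) & (~c | (~d & ~c)) & ~d) | b   — double negation
= ((~~d | ~~c | c) & (~c | (~d & ~c)) & ~d) | b   — De Morgan
= ((d | ~~c | c) & (~c | (~d & ~c)) & ~d) | b   — double negation
= ((d | c | c) & (~c | (~d & ~c)) & ~d) | b   — double negation
= (d | c | c | b) & (~c | ~d | b) & (~c | ~c | b) & (~d | b)   — distribute | over &
= (d | c | b) & (~c | b) & (~d | b)   — simplify

(d | c | b) & (~c | b) & (~d | b)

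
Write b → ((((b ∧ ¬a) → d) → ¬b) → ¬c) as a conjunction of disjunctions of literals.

¬b ∨ a ∨ d ∨ ¬c

b → ((((b ∧ ¬a) → d) → ¬b) → ¬c)
= ¬b ∨ ((((b ∧ ¬a) → d) → ¬b) → ¬c)   (eliminate →)
= ¬b ∨ ¬(((b ∧ ¬a) → d) → ¬b) ∨ ¬c   (eliminate →)
= ¬b ∨ ¬(¬((b ∧ ¬a) → d) ∨ ¬b) ∨ ¬c   (eliminate →)
= ¬b ∨ ¬(¬(¬(b ∧ ¬a) ∨ d) ∨ ¬b) ∨ ¬c   (eliminate →)
= ¬b ∨ (¬¬(¬(b ∧ ¬a) ∨ d) ∧ ¬¬b) ∨ ¬c   (De Morgan)
= ¬b ∨ ((¬(b ∧ ¬a) ∨ d) ∧ ¬¬b) ∨ ¬c   (double negation)
= ¬b ∨ ((¬b ∨ ¬¬a ∨ d) ∧ ¬¬b) ∨ ¬c   (De Morgan)
= ¬b ∨ ((¬b ∨ a ∨ d) ∧ ¬¬b) ∨ ¬c   (double negation)
= ¬b ∨ ((¬b ∨ a ∨ d) ∧ b) ∨ ¬c   (double negation)
= (¬b ∨ ¬b ∨ a ∨ d ∨ ¬c) ∧ (¬b ∨ b ∨ ¬c)   (distribute ∨ over ∧)
= ¬b ∨ a ∨ d ∨ ¬c   (simplify)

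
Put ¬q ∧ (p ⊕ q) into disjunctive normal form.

¬q ∧ p

¬q ∧ (p ⊕ q)
≡ ¬q ∧ ((p ∧ ¬q) ∨ (¬p ∧ q))   — expand ⊕
≡ (¬q ∧ p ∧ ¬q) ∨ (¬q ∧ ¬p ∧ q)   — distribute ∧ over ∨
≡ ¬q ∧ p   — simplify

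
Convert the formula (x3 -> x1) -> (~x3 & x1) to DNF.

(x3 & ~x1) | (~x3 & x1)

(x3 -> x1) -> (~x3 & x1)
≡ ~(x3 -> x1) | (~x3 & x1)   [eliminate ->]
≡ ~(~x3 | x1) | (~x3 & x1)   [eliminate ->]
≡ (~~x3 & ~x1) | (~x3 & x1)   [De Morgan]
≡ (x3 & ~x1) | (~x3 & x1)   [double negation]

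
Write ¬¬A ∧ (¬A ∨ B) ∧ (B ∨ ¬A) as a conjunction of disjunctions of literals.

¬¬A ∧ (¬A ∨ B) ∧ (B ∨ ¬A)
≡ A ∧ (¬A ∨ B) ∧ (B ∨ ¬A)
≡ A ∧ (¬A ∨ B)

A ∧ (¬A ∨ B)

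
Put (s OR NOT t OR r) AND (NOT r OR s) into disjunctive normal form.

s OR (NOT t AND NOT r)

(s OR NOT t OR r) AND (NOT r OR s)
= (s AND NOT r) OR (s AND s) OR (NOT t AND NOT r) OR (NOT t AND s) OR (r AND NOT r) OR (r AND s)
= s OR (NOT t AND NOT r)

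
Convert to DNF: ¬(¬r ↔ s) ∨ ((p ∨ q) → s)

¬(¬r ↔ s) ∨ ((p ∨ q) → s)
≡ ¬((¬r → s) ∧ (s → ¬r)) ∨ ((p ∨ q) → s)   (eliminate ↔)
≡ ¬((¬¬r ∨ s) ∧ (s → ¬r)) ∨ ((p ∨ q) → s)   (eliminate →)
≡ ¬((¬¬r ∨ s) ∧ (¬s ∨ ¬r)) ∨ ((p ∨ q) → s)   (eliminate →)
≡ ¬((¬¬r ∨ s) ∧ (¬s ∨ ¬r)) ∨ ¬(p ∨ q) ∨ s   (eliminate →)
≡ ¬(¬¬r ∨ s) ∨ ¬(¬s ∨ ¬r) ∨ ¬(p ∨ q) ∨ s   (De Morgan)
≡ (¬¬¬r ∧ ¬s) ∨ ¬(¬s ∨ ¬r) ∨ ¬(p ∨ q) ∨ s   (De Morgan)
≡ (¬r ∧ ¬s) ∨ ¬(¬s ∨ ¬r) ∨ ¬(p ∨ q) ∨ s   (double negation)
≡ (¬r ∧ ¬s) ∨ (¬¬s ∧ ¬¬r) ∨ ¬(p ∨ q) ∨ s   (De Morgan)
≡ (¬r ∧ ¬s) ∨ (s ∧ ¬¬r) ∨ ¬(p ∨ q) ∨ s   (double negation)
≡ (¬r ∧ ¬s) ∨ (s ∧ r) ∨ ¬(p ∨ q) ∨ s   (double negation)
≡ (¬r ∧ ¬s) ∨ (s ∧ r) ∨ (¬p ∧ ¬q) ∨ s   (De Morgan)
≡ (¬r ∧ ¬s) ∨ (¬p ∧ ¬q) ∨ s   (simplify)

(¬r ∧ ¬s) ∨ (¬p ∧ ¬q) ∨ s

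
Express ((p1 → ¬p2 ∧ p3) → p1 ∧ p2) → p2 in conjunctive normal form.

¬p1 ∨ p3 ∨ p2

((p1 → ¬p2 ∧ p3) → p1 ∧ p2) → p2
= ¬((p1 → ¬p2 ∧ p3) → p1 ∧ p2) ∨ p2   [eliminate →]
= ¬(¬(p1 → ¬p2 ∧ p3) ∨ p1 ∧ p2) ∨ p2   [eliminate →]
= ¬(¬(¬p1 ∨ ¬p2 ∧ p3) ∨ p1 ∧ p2) ∨ p2   [eliminate →]
= ¬¬(¬p1 ∨ ¬p2 ∧ p3) ∧ ¬(p1 ∧ p2) ∨ p2   [De Morgan]
= (¬p1 ∨ ¬p2 ∧ p3) ∧ ¬(p1 ∧ p2) ∨ p2   [double negation]
= (¬p1 ∨ ¬p2 ∧ p3) ∧ (¬p1 ∨ ¬p2) ∨ p2   [De Morgan]
= (¬p1 ∨ ¬p2 ∨ p2) ∧ (¬p1 ∨ p3 ∨ p2) ∧ (¬p1 ∨ ¬p2 ∨ p2)   [distribute ∨ over ∧]
= ¬p1 ∨ p3 ∨ p2   [simplify]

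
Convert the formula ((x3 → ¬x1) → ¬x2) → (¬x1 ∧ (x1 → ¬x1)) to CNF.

((x3 → ¬x1) → ¬x2) → (¬x1 ∧ (x1 → ¬x1))
= ¬((x3 → ¬x1) → ¬x2) ∨ (¬x1 ∧ (x1 → ¬x1))   (eliminate →)
= ¬(¬(x3 → ¬x1) ∨ ¬x2) ∨ (¬x1 ∧ (x1 → ¬x1))   (eliminate →)
= ¬(¬(¬x3 ∨ ¬x1) ∨ ¬x2) ∨ (¬x1 ∧ (x1 → ¬x1))   (eliminate →)
= ¬(¬(¬x3 ∨ ¬x1) ∨ ¬x2) ∨ (¬x1 ∧ (¬x1 ∨ ¬x1))   (eliminate →)
= (¬¬(¬x3 ∨ ¬x1) ∧ ¬¬x2) ∨ (¬x1 ∧ (¬x1 ∨ ¬x1))   (De Morgan)
= ((¬x3 ∨ ¬x1) ∧ ¬¬x2) ∨ (¬x1 ∧ (¬x1 ∨ ¬x1))   (double negation)
= ((¬x3 ∨ ¬x1) ∧ x2) ∨ (¬x1 ∧ (¬x1 ∨ ¬x1))   (double negation)
= (¬x3 ∨ ¬x1 ∨ ¬x1) ∧ (¬x3 ∨ ¬x1 ∨ ¬x1 ∨ ¬x1) ∧ (x2 ∨ ¬x1) ∧ (x2 ∨ ¬x1 ∨ ¬x1)   (distribute ∨ over ∧)
= (¬x3 ∨ ¬x1) ∧ (x2 ∨ ¬x1)   (simplify)

(¬x3 ∨ ¬x1) ∧ (x2 ∨ ¬x1)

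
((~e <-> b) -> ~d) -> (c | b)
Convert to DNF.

((~e <-> b) -> ~d) -> (c | b)
≡ ~((~e <-> b) -> ~d) | c | b   [eliminate ->]
≡ ~(~(~e <-> b) | ~d) | c | b   [eliminate ->]
≡ ~(~((~e -> b) & (b -> ~e)) | ~d) | c | b   [eliminate <->]
≡ ~(~((~~e | b) & (b -> ~e)) | ~d) | c | b   [eliminate ->]
≡ ~(~((~~e | b) & (~b | ~e)) | ~d) | c | b   [eliminate ->]
≡ (~~((~~e | b) & (~b | ~e)) & ~~d) | c | b   [De Morgan]
≡ ((~~e | b) & (~b | ~e) & ~~d) | c | b   [double negation]
≡ ((e | b) & (~b | ~e) & ~~d) | c | b   [double negation]
≡ ((e | b) & (~b | ~e) & d) | c | b   [double negation]
≡ (e & ~b & d) | (e & ~e & d) | (b & ~b & d) | (b & ~e & d) | c | b   [distribute & over |]
≡ (e & ~b & d) | c | b   [simplify]

(e & ~b & d) | c | b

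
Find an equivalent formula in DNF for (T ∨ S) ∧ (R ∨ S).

(T ∨ S) ∧ (R ∨ S)
= (T ∧ R) ∨ (T ∧ S) ∨ (S ∧ R) ∨ (S ∧ S)
= (T ∧ R) ∨ S

(T ∧ R) ∨ S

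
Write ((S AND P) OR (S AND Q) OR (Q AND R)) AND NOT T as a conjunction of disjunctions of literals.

((S AND P) OR (S AND Q) OR (Q AND R)) AND NOT T
≡ (S OR S OR Q) AND (S OR S OR R) AND (S OR Q OR Q) AND (S OR Q OR R) AND (P OR S OR Q) AND (P OR S OR R) AND (P OR Q OR Q) AND (P OR Q OR R) AND NOT T   — distribute OR over AND
≡ (S OR Q) AND (S OR R) AND (P OR Q) AND NOT T   — simplify

(S OR Q) AND (S OR R) AND (P OR Q) AND NOT T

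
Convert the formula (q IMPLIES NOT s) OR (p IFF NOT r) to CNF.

(NOT q OR NOT s OR NOT p OR NOT r) AND (NOT q OR NOT s OR r OR p)

(q IMPLIES NOT s) OR (p IFF NOT r)
≡ NOT q OR NOT s OR (p IFF NOT r)   (eliminate IMPLIES)
≡ NOT q OR NOT s OR ((p IMPLIES NOT r) AND (NOT r IMPLIES p))   (eliminate IFF)
≡ NOT q OR NOT s OR ((NOT p OR NOT r) AND (NOT r IMPLIES p))   (eliminate IMPLIES)
≡ NOT q OR NOT s OR ((NOT p OR NOT r) AND (NOT NOT r OR p))   (eliminate IMPLIES)
≡ NOT q OR NOT s OR ((NOT p OR NOT r) AND (r OR p))   (double negation)
≡ (NOT q OR NOT s OR NOT p OR NOT r) AND (NOT q OR NOT s OR r OR p)   (distribute OR over AND)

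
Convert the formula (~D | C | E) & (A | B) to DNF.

(~D | C | E) & (A | B)
⇔ (~D & A) | (~D & B) | (C & A) | (C & B) | (E & A) | (E & B)   [distribute & over |]

(~D & A) | (~D & B) | (C & A) | (C & B) | (E & A) | (E & B)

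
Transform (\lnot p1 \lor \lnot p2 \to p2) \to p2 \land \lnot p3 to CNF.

(\lnot p1 \lor \lnot p2 \to p2) \to p2 \land \lnot p3
= \lnot (\lnot p1 \lor \lnot p2 \to p2) \lor p2 \land \lnot p3   [eliminate \to]
= \lnot (\lnot (\lnot p1 \lor \lnot p2) \lor p2) \lor p2 \land \lnot p3   [eliminate \to]
= \lnot \lnot (\lnot p1 \lor \lnot p2) \land \lnot p2 \lor p2 \land \lnot p3   [De Morgan]
= (\lnot p1 \lor \lnot p2) \land \lnot p2 \lor p2 \land \lnot p3   [double negation]
= (\lnot p1 \lor \lnot p2 \lor p2) \land (\lnot p1 \lor \lnot p2 \lor \lnot p3) \land (\lnot p2 \lor p2) \land (\lnot p2 \lor \lnot p3)   [distribute \lor over \land]
= \lnot p2 \lor \lnot p3   [simplify]

\lnot p2 \lor \lnot p3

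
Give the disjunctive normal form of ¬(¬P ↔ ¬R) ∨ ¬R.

¬P ∧ R ∨ ¬R

¬(¬P ↔ ¬R) ∨ ¬R
= ¬((¬P → ¬R) ∧ (¬R → ¬P)) ∨ ¬R   — eliminate ↔
= ¬((¬¬P ∨ ¬R) ∧ (¬R → ¬P)) ∨ ¬R   — eliminate →
= ¬((¬¬P ∨ ¬R) ∧ (¬¬R ∨ ¬P)) ∨ ¬R   — eliminate →
= ¬(¬¬P ∨ ¬R) ∨ ¬(¬¬R ∨ ¬P) ∨ ¬R   — De Morgan
= ¬¬¬P ∧ ¬¬R ∨ ¬(¬¬R ∨ ¬P) ∨ ¬R   — De Morgan
= ¬P ∧ ¬¬R ∨ ¬(¬¬R ∨ ¬P) ∨ ¬R   — double negation
= ¬P ∧ R ∨ ¬(¬¬R ∨ ¬P) ∨ ¬R   — double negation
= ¬P ∧ R ∨ ¬¬¬R ∧ ¬¬P ∨ ¬R   — De Morgan
= ¬P ∧ R ∨ ¬R ∧ ¬¬P ∨ ¬R   — double negation
= ¬P ∧ R ∨ ¬R ∧ P ∨ ¬R   — double negation
= ¬P ∧ R ∨ ¬R   — simplify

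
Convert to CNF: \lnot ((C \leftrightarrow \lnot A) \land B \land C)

\lnot ((C \leftrightarrow \lnot A) \land B \land C)
≡ \lnot ((C \to \lnot A) \land (\lnot A \to C) \land B \land C)   [eliminate \leftrightarrow]
≡ \lnot ((\lnot C \lor \lnot A) \land (\lnot A \to C) \land B \land C)   [eliminate \to]
≡ \lnot ((\lnot C \lor \lnot A) \land (\lnot \lnot A \lor C) \land B \land C)   [eliminate \to]
≡ \lnot (\lnot C \lor \lnot A) \lor \lnot (\lnot \lnot A \lor C) \lor \lnot B \lor \lnot C   [De Morgan]
≡ \lnot \lnot C \land \lnot \lnot A \lor \lnot (\lnot \lnot A \lor C) \lor \lnot B \lor \lnot C   [De Morgan]
≡ C \land \lnot \lnot A \lor \lnot (\lnot \lnot A \lor C) \lor \lnot B \lor \lnot C   [double negation]
≡ C \land A \lor \lnot (\lnot \lnot A \lor C) \lor \lnot B \lor \lnot C   [double negation]
≡ C \land A \lor \lnot \lnot \lnot A \land \lnot C \lor \lnot B \lor \lnot C   [De Morgan]
≡ C \land A \lor \lnot A \land \lnot C \lor \lnot B \lor \lnot C   [double negation]
≡ (C \lor \lnot A \lor \lnot B \lor \lnot C) \land (C \lor \lnot C \lor \lnot B \lor \lnot C) \land (A \lor \lnot A \lor \lnot B \lor \lnot C) \land (A \lor \lnot C \lor \lnot B \lor \lnot C)   [distribute \lor over \land]
≡ A \lor \lnot C \lor \lnot B   [simplify]

A \lor \lnot C \lor \lnot B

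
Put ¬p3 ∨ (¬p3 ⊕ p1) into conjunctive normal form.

¬p3 ∨ (¬p3 ⊕ p1)
≡ ¬p3 ∨ ((¬p3 ∨ p1) ∧ ¬(¬p3 ∧ p1))   [expand ⊕]
≡ ¬p3 ∨ ((¬p3 ∨ p1) ∧ (¬¬p3 ∨ ¬p1))   [De Morgan]
≡ ¬p3 ∨ ((¬p3 ∨ p1) ∧ (p3 ∨ ¬p1))   [double negation]
≡ (¬p3 ∨ ¬p3 ∨ p1) ∧ (¬p3 ∨ p3 ∨ ¬p1)   [distribute ∨ over ∧]
≡ ¬p3 ∨ p1   [simplify]

¬p3 ∨ p1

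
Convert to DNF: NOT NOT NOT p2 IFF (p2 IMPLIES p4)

(p2 AND NOT p4) OR NOT p2

NOT NOT NOT p2 IFF (p2 IMPLIES p4)
⇔ (NOT NOT NOT p2 IMPLIES (p2 IMPLIES p4)) AND ((p2 IMPLIES p4) IMPLIES NOT NOT NOT p2)   [eliminate IFF]
⇔ (NOT NOT NOT NOT p2 OR (p2 IMPLIES p4)) AND ((p2 IMPLIES p4) IMPLIES NOT NOT NOT p2)   [eliminate IMPLIES]
⇔ (NOT NOT NOT NOT p2 OR NOT p2 OR p4) AND ((p2 IMPLIES p4) IMPLIES NOT NOT NOT p2)   [eliminate IMPLIES]
⇔ (NOT NOT NOT NOT p2 OR NOT p2 OR p4) AND (NOT (p2 IMPLIES p4) OR NOT NOT NOT p2)   [eliminate IMPLIES]
⇔ (NOT NOT NOT NOT p2 OR NOT p2 OR p4) AND (NOT (NOT p2 OR p4) OR NOT NOT NOT p2)   [eliminate IMPLIES]
⇔ (NOT NOT p2 OR NOT p2 OR p4) AND (NOT (NOT p2 OR p4) OR NOT NOT NOT p2)   [double negation]
⇔ (p2 OR NOT p2 OR p4) AND (NOT (NOT p2 OR p4) OR NOT NOT NOT p2)   [double negation]
⇔ (p2 OR NOT p2 OR p4) AND ((NOT NOT p2 AND NOT p4) OR NOT NOT NOT p2)   [De Morgan]
⇔ (p2 OR NOT p2 OR p4) AND ((p2 AND NOT p4) OR NOT NOT NOT p2)   [double negation]
⇔ (p2 OR NOT p2 OR p4) AND ((p2 AND NOT p4) OR NOT p2)   [double negation]
⇔ (p2 AND p2 AND NOT p4) OR (p2 AND NOT p2) OR (NOT p2 AND p2 AND NOT p4) OR (NOT p2 AND NOT p2) OR (p4 AND p2 AND NOT p4) OR (p4 AND NOT p2)   [distribute AND over OR]
⇔ (p2 AND NOT p4) OR NOT p2   [simplify]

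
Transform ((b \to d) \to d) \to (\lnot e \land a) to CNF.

((b \to d) \to d) \to (\lnot e \land a)
⇔ \lnot ((b \to d) \to d) \lor (\lnot e \land a)   [eliminate \to]
⇔ \lnot (\lnot (b \to d) \lor d) \lor (\lnot e \land a)   [eliminate \to]
⇔ \lnot (\lnot (\lnot b \lor d) \lor d) \lor (\lnot e \land a)   [eliminate \to]
⇔ (\lnot \lnot (\lnot b \lor d) \land \lnot d) \lor (\lnot e \land a)   [De Morgan]
⇔ ((\lnot b \lor d) \land \lnot d) \lor (\lnot e \land a)   [double negation]
⇔ (\lnot b \lor d \lor \lnot e) \land (\lnot b \lor d \lor a) \land (\lnot d \lor \lnot e) \land (\lnot d \lor a)   [distribute \lor over \land]

(\lnot b \lor d \lor \lnot e) \land (\lnot b \lor d \lor a) \land (\lnot d \lor \lnot e) \land (\lnot d \lor a)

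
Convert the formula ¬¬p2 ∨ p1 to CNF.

¬¬p2 ∨ p1
≡ p2 ∨ p1   [double negation]

p2 ∨ p1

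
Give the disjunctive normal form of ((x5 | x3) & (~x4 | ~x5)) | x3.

((x5 | x3) & (~x4 | ~x5)) | x3
= (x5 & ~x4) | (x5 & ~x5) | (x3 & ~x4) | (x3 & ~x5) | x3
= (x5 & ~x4) | x3

(x5 & ~x4) | x3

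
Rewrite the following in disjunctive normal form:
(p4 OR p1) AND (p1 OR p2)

(p4 AND p2) OR p1

(p4 OR p1) AND (p1 OR p2)
≡ (p4 AND p1) OR (p4 AND p2) OR (p1 AND p1) OR (p1 AND p2)   (distribute AND over OR)
≡ (p4 AND p2) OR p1   (simplify)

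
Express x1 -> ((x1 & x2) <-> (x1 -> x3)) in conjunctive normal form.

(~x1 | ~x2 | x3) & (~x1 | ~x3 | x2)

x1 -> ((x1 & x2) <-> (x1 -> x3))
⇔ ~x1 | ((x1 & x2) <-> (x1 -> x3))   (eliminate ->)
⇔ ~x1 | (((x1 & x2) -> (x1 -> x3)) & ((x1 -> x3) -> (x1 & x2)))   (eliminate <->)
⇔ ~x1 | ((~(x1 & x2) | (x1 -> x3)) & ((x1 -> x3) -> (x1 & x2)))   (eliminate ->)
⇔ ~x1 | ((~(x1 & x2) | ~x1 | x3) & ((x1 -> x3) -> (x1 & x2)))   (eliminate ->)
⇔ ~x1 | ((~(x1 & x2) | ~x1 | x3) & (~(x1 -> x3) | (x1 & x2)))   (eliminate ->)
⇔ ~x1 | ((~(x1 & x2) | ~x1 | x3) & (~(~x1 | x3) | (x1 & x2)))   (eliminate ->)
⇔ ~x1 | ((~x1 | ~x2 | ~x1 | x3) & (~(~x1 | x3) | (x1 & x2)))   (De Morgan)
⇔ ~x1 | ((~x1 | ~x2 | ~x1 | x3) & ((~~x1 & ~x3) | (x1 & x2)))   (De Morgan)
⇔ ~x1 | ((~x1 | ~x2 | ~x1 | x3) & ((x1 & ~x3) | (x1 & x2)))   (double negation)
⇔ (~x1 | ~x1 | ~x2 | ~x1 | x3) & (~x1 | x1 | x1) & (~x1 | x1 | x2) & (~x1 | ~x3 | x1) & (~x1 | ~x3 | x2)   (distribute | over &)
⇔ (~x1 | ~x2 | x3) & (~x1 | ~x3 | x2)   (simplify)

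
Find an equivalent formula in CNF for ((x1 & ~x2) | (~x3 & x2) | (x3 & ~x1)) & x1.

((x1 & ~x2) | (~x3 & x2) | (x3 & ~x1)) & x1
≡ (x1 | ~x3 | x3) & (x1 | ~x3 | ~x1) & (x1 | x2 | x3) & (x1 | x2 | ~x1) & (~x2 | ~x3 | x3) & (~x2 | ~x3 | ~x1) & (~x2 | x2 | x3) & (~x2 | x2 | ~x1) & x1   [distribute | over &]
≡ (~x2 | ~x3 | ~x1) & x1   [simplify]

(~x2 | ~x3 | ~x1) & x1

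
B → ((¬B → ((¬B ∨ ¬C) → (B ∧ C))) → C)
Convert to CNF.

¬B ∨ C

B → ((¬B → ((¬B ∨ ¬C) → (B ∧ C))) → C)
= ¬B ∨ ((¬B → ((¬B ∨ ¬C) → (B ∧ C))) → C)
= ¬B ∨ ¬(¬B → ((¬B ∨ ¬C) → (B ∧ C))) ∨ C
= ¬B ∨ ¬(¬¬B ∨ ((¬B ∨ ¬C) → (B ∧ C))) ∨ C
= ¬B ∨ ¬(¬¬B ∨ ¬(¬B ∨ ¬C) ∨ (B ∧ C)) ∨ C
= ¬B ∨ (¬¬¬B ∧ ¬¬(¬B ∨ ¬C) ∧ ¬(B ∧ C)) ∨ C
= ¬B ∨ (¬B ∧ ¬¬(¬B ∨ ¬C) ∧ ¬(B ∧ C)) ∨ C
= ¬B ∨ (¬B ∧ (¬B ∨ ¬C) ∧ ¬(B ∧ C)) ∨ C
= ¬B ∨ (¬B ∧ (¬B ∨ ¬C) ∧ (¬B ∨ ¬C)) ∨ C
= (¬B ∨ ¬B ∨ C) ∧ (¬B ∨ ¬B ∨ ¬C ∨ C) ∧ (¬B ∨ ¬B ∨ ¬C ∨ C)
= ¬B ∨ C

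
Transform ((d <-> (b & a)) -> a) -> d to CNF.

~a | d

((d <-> (b & a)) -> a) -> d
≡ ~((d <-> (b & a)) -> a) | d
≡ ~(~(d <-> (b & a)) | a) | d
≡ ~(~((d -> (b & a)) & ((b & a) -> d)) | a) | d
≡ ~(~((~d | (b & a)) & ((b & a) -> d)) | a) | d
≡ ~(~((~d | (b & a)) & (~(b & a) | d)) | a) | d
≡ (~~((~d | (b & a)) & (~(b & a) | d)) & ~a) | d
≡ ((~d | (b & a)) & (~(b & a) | d) & ~a) | d
≡ ((~d | (b & a)) & (~b | ~a | d) & ~a) | d
≡ (~d | b | d) & (~d | a | d) & (~b | ~a | d | d) & (~a | d)
≡ ~a | d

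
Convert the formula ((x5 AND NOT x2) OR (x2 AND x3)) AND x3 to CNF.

(x5 OR x2) AND x3

((x5 AND NOT x2) OR (x2 AND x3)) AND x3
≡ (x5 OR x2) AND (x5 OR x3) AND (NOT x2 OR x2) AND (NOT x2 OR x3) AND x3   (distribute OR over AND)
≡ (x5 OR x2) AND x3   (simplify)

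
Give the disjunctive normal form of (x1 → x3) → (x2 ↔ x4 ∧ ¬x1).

(x1 → x3) → (x2 ↔ x4 ∧ ¬x1)
≡ ¬(x1 → x3) ∨ (x2 ↔ x4 ∧ ¬x1)   [eliminate →]
≡ ¬(¬x1 ∨ x3) ∨ (x2 ↔ x4 ∧ ¬x1)   [eliminate →]
≡ ¬(¬x1 ∨ x3) ∨ (x2 → x4 ∧ ¬x1) ∧ (x4 ∧ ¬x1 → x2)   [eliminate ↔]
≡ ¬(¬x1 ∨ x3) ∨ (¬x2 ∨ x4 ∧ ¬x1) ∧ (x4 ∧ ¬x1 → x2)   [eliminate →]
≡ ¬(¬x1 ∨ x3) ∨ (¬x2 ∨ x4 ∧ ¬x1) ∧ (¬(x4 ∧ ¬x1) ∨ x2)   [eliminate →]
≡ ¬¬x1 ∧ ¬x3 ∨ (¬x2 ∨ x4 ∧ ¬x1) ∧ (¬(x4 ∧ ¬x1) ∨ x2)   [De Morgan]
≡ x1 ∧ ¬x3 ∨ (¬x2 ∨ x4 ∧ ¬x1) ∧ (¬(x4 ∧ ¬x1) ∨ x2)   [double negation]
≡ x1 ∧ ¬x3 ∨ (¬x2 ∨ x4 ∧ ¬x1) ∧ (¬x4 ∨ ¬¬x1 ∨ x2)   [De Morgan]
≡ x1 ∧ ¬x3 ∨ (¬x2 ∨ x4 ∧ ¬x1) ∧ (¬x4 ∨ x1 ∨ x2)   [double negation]
≡ x1 ∧ ¬x3 ∨ ¬x2 ∧ ¬x4 ∨ ¬x2 ∧ x1 ∨ ¬x2 ∧ x2 ∨ x4 ∧ ¬x1 ∧ ¬x4 ∨ x4 ∧ ¬x1 ∧ x1 ∨ x4 ∧ ¬x1 ∧ x2   [distribute ∧ over ∨]
≡ x1 ∧ ¬x3 ∨ ¬x2 ∧ ¬x4 ∨ ¬x2 ∧ x1 ∨ x4 ∧ ¬x1 ∧ x2   [simplify]

x1 ∧ ¬x3 ∨ ¬x2 ∧ ¬x4 ∨ ¬x2 ∧ x1 ∨ x4 ∧ ¬x1 ∧ x2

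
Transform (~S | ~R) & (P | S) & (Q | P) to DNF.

(~S | ~R) & (P | S) & (Q | P)
≡ (~S & P & Q) | (~S & P & P) | (~S & S & Q) | (~S & S & P) | (~R & P & Q) | (~R & P & P) | (~R & S & Q) | (~R & S & P)   (distribute & over |)
≡ (~S & P) | (~R & P) | (~R & S & Q)   (simplify)

(~S & P) | (~R & P) | (~R & S & Q)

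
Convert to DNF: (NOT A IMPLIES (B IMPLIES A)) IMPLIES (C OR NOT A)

(NOT A IMPLIES (B IMPLIES A)) IMPLIES (C OR NOT A)
≡ NOT (NOT A IMPLIES (B IMPLIES A)) OR C OR NOT A   — eliminate IMPLIES
≡ NOT (NOT NOT A OR (B IMPLIES A)) OR C OR NOT A   — eliminate IMPLIES
≡ NOT (NOT NOT A OR NOT B OR A) OR C OR NOT A   — eliminate IMPLIES
≡ (NOT NOT NOT A AND NOT NOT B AND NOT A) OR C OR NOT A   — De Morgan
≡ (NOT A AND NOT NOT B AND NOT A) OR C OR NOT A   — double negation
≡ (NOT A AND B AND NOT A) OR C OR NOT A   — double negation
≡ C OR NOT A   — simplify

C OR NOT A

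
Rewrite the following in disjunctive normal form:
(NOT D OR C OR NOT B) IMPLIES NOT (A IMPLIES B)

(D AND NOT C AND B) OR (A AND NOT B)

(NOT D OR C OR NOT B) IMPLIES NOT (A IMPLIES B)
= NOT (NOT D OR C OR NOT B) OR NOT (A IMPLIES B)   — eliminate IMPLIES
= NOT (NOT D OR C OR NOT B) OR NOT (NOT A OR B)   — eliminate IMPLIES
= (NOT NOT D AND NOT C AND NOT NOT B) OR NOT (NOT A OR B)   — De Morgan
= (D AND NOT C AND NOT NOT B) OR NOT (NOT A OR B)   — double negation
= (D AND NOT C AND B) OR NOT (NOT A OR B)   — double negation
= (D AND NOT C AND B) OR (NOT NOT A AND NOT B)   — De Morgan
= (D AND NOT C AND B) OR (A AND NOT B)   — double negation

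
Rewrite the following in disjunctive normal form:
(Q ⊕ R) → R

(¬Q ∧ ¬R) ∨ R

(Q ⊕ R) → R
⇔ ¬(Q ⊕ R) ∨ R   — eliminate →
⇔ ¬((Q ∧ ¬R) ∨ (¬Q ∧ R)) ∨ R   — expand ⊕
⇔ (¬(Q ∧ ¬R) ∧ ¬(¬Q ∧ R)) ∨ R   — De Morgan
⇔ ((¬Q ∨ ¬¬R) ∧ ¬(¬Q ∧ R)) ∨ R   — De Morgan
⇔ ((¬Q ∨ R) ∧ ¬(¬Q ∧ R)) ∨ R   — double negation
⇔ ((¬Q ∨ R) ∧ (¬¬Q ∨ ¬R)) ∨ R   — De Morgan
⇔ ((¬Q ∨ R) ∧ (Q ∨ ¬R)) ∨ R   — double negation
⇔ (¬Q ∧ Q) ∨ (¬Q ∧ ¬R) ∨ (R ∧ Q) ∨ (R ∧ ¬R) ∨ R   — distribute ∧ over ∨
⇔ (¬Q ∧ ¬R) ∨ R   — simplify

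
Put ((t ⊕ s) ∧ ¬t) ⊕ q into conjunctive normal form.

(t ∨ s ∨ q) ∧ (¬t ∨ q) ∧ (¬s ∨ t ∨ ¬q)

((t ⊕ s) ∧ ¬t) ⊕ q
= (((t ⊕ s) ∧ ¬t) ∨ q) ∧ ¬((t ⊕ s) ∧ ¬t ∧ q)   (expand ⊕)
= (((t ∨ s) ∧ ¬(t ∧ s) ∧ ¬t) ∨ q) ∧ ¬((t ⊕ s) ∧ ¬t ∧ q)   (expand ⊕)
= (((t ∨ s) ∧ ¬(t ∧ s) ∧ ¬t) ∨ q) ∧ ¬((t ∨ s) ∧ ¬(t ∧ s) ∧ ¬t ∧ q)   (expand ⊕)
= (((t ∨ s) ∧ (¬t ∨ ¬s) ∧ ¬t) ∨ q) ∧ ¬((t ∨ s) ∧ ¬(t ∧ s) ∧ ¬t ∧ q)   (De Morgan)
= (((t ∨ s) ∧ (¬t ∨ ¬s) ∧ ¬t) ∨ q) ∧ (¬(t ∨ s) ∨ ¬¬(t ∧ s) ∨ ¬¬t ∨ ¬q)   (De Morgan)
= (((t ∨ s) ∧ (¬t ∨ ¬s) ∧ ¬t) ∨ q) ∧ ((¬t ∧ ¬s) ∨ ¬¬(t ∧ s) ∨ ¬¬t ∨ ¬q)   (De Morgan)
= (((t ∨ s) ∧ (¬t ∨ ¬s) ∧ ¬t) ∨ q) ∧ ((¬t ∧ ¬s) ∨ (t ∧ s) ∨ ¬¬t ∨ ¬q)   (double negation)
= (((t ∨ s) ∧ (¬t ∨ ¬s) ∧ ¬t) ∨ q) ∧ ((¬t ∧ ¬s) ∨ (t ∧ s) ∨ t ∨ ¬q)   (double negation)
= (t ∨ s ∨ q) ∧ (¬t ∨ ¬s ∨ q) ∧ (¬t ∨ q) ∧ (¬t ∨ t ∨ t ∨ ¬q) ∧ (¬t ∨ s ∨ t ∨ ¬q) ∧ (¬s ∨ t ∨ t ∨ ¬q) ∧ (¬s ∨ s ∨ t ∨ ¬q)   (distribute ∨ over ∧)
= (t ∨ s ∨ q) ∧ (¬t ∨ q) ∧ (¬s ∨ t ∨ ¬q)   (simplify)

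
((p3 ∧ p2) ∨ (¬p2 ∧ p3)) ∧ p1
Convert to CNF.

((p3 ∧ p2) ∨ (¬p2 ∧ p3)) ∧ p1
≡ (p3 ∨ ¬p2) ∧ (p3 ∨ p3) ∧ (p2 ∨ ¬p2) ∧ (p2 ∨ p3) ∧ p1   — distribute ∨ over ∧
≡ p3 ∧ p1   — simplify

p3 ∧ p1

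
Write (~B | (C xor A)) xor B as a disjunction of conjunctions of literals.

(~B | (C xor A)) xor B
= ((~B | (C xor A)) & ~B) | (~(~B | (C xor A)) & B)   — expand xor
= ((~B | (C & ~A) | (~C & A)) & ~B) | (~(~B | (C xor A)) & B)   — expand xor
= ((~B | (C & ~A) | (~C & A)) & ~B) | (~(~B | (C & ~A) | (~C & A)) & B)   — expand xor
= ((~B | (C & ~A) | (~C & A)) & ~B) | (~~B & ~(C & ~A) & ~(~C & A) & B)   — De Morgan
= ((~B | (C & ~A) | (~C & A)) & ~B) | (B & ~(C & ~A) & ~(~C & A) & B)   — double negation
= ((~B | (C & ~A) | (~C & A)) & ~B) | (B & (~C | ~~A) & ~(~C & A) & B)   — De Morgan
= ((~B | (C & ~A) | (~C & A)) & ~B) | (B & (~C | A) & ~(~C & A) & B)   — double negation
= ((~B | (C & ~A) | (~C & A)) & ~B) | (B & (~C | A) & (~~C | ~A) & B)   — De Morgan
= ((~B | (C & ~A) | (~C & A)) & ~B) | (B & (~C | A) & (C | ~A) & B)   — double negation
= (~B & ~B) | (C & ~A & ~B) | (~C & A & ~B) | (B & ~C & C & B) | (B & ~C & ~A & B) | (B & A & C & B) | (B & A & ~A & B)   — distribute & over |
= ~B | (B & ~C & ~A) | (B & A & C)   — simplify

~B | (B & ~C & ~A) | (B & A & C)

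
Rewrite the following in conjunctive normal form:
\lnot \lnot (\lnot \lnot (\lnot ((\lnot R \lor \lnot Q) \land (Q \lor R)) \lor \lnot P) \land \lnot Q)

(Q \lor \lnot R \lor \lnot P) \land \lnot Q

\lnot \lnot (\lnot \lnot (\lnot ((\lnot R \lor \lnot Q) \land (Q \lor R)) \lor \lnot P) \land \lnot Q)
≡ \lnot \lnot (\lnot ((\lnot R \lor \lnot Q) \land (Q \lor R)) \lor \lnot P) \land \lnot Q
≡ (\lnot ((\lnot R \lor \lnot Q) \land (Q \lor R)) \lor \lnot P) \land \lnot Q
≡ (\lnot (\lnot R \lor \lnot Q) \lor \lnot (Q \lor R) \lor \lnot P) \land \lnot Q
≡ ((\lnot \lnot R \land \lnot \lnot Q) \lor \lnot (Q \lor R) \lor \lnot P) \land \lnot Q
≡ ((R \land \lnot \lnot Q) \lor \lnot (Q \lor R) \lor \lnot P) \land \lnot Q
≡ ((R \land Q) \lor \lnot (Q \lor R) \lor \lnot P) \land \lnot Q
≡ ((R \land Q) \lor (\lnot Q \land \lnot R) \lor \lnot P) \land \lnot Q
≡ (R \lor \lnot Q \lor \lnot P) \land (R \lor \lnot R \lor \lnot P) \land (Q \lor \lnot Q \lor \lnot P) \land (Q \lor \lnot R \lor \lnot P) \land \lnot Q
≡ (Q \lor \lnot R \lor \lnot P) \land \lnot Q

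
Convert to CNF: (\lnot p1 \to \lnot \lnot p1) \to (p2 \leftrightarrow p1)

(\lnot p1 \to \lnot \lnot p1) \to (p2 \leftrightarrow p1)
≡ \lnot (\lnot p1 \to \lnot \lnot p1) \lor (p2 \leftrightarrow p1)   [eliminate \to]
≡ \lnot (\lnot \lnot p1 \lor \lnot \lnot p1) \lor (p2 \leftrightarrow p1)   [eliminate \to]
≡ \lnot (\lnot \lnot p1 \lor \lnot \lnot p1) \lor ((p2 \to p1) \land (p1 \to p2))   [eliminate \leftrightarrow]
≡ \lnot (\lnot \lnot p1 \lor \lnot \lnot p1) \lor ((\lnot p2 \lor p1) \land (p1 \to p2))   [eliminate \to]
≡ \lnot (\lnot \lnot p1 \lor \lnot \lnot p1) \lor ((\lnot p2 \lor p1) \land (\lnot p1 \lor p2))   [eliminate \to]
≡ (\lnot \lnot \lnot p1 \land \lnot \lnot \lnot p1) \lor ((\lnot p2 \lor p1) \land (\lnot p1 \lor p2))   [De Morgan]
≡ (\lnot p1 \land \lnot \lnot \lnot p1) \lor ((\lnot p2 \lor p1) \land (\lnot p1 \lor p2))   [double negation]
≡ (\lnot p1 \land \lnot p1) \lor ((\lnot p2 \lor p1) \land (\lnot p1 \lor p2))   [double negation]
≡ (\lnot p1 \lor \lnot p2 \lor p1) \land (\lnot p1 \lor \lnot p1 \lor p2) \land (\lnot p1 \lor \lnot p2 \lor p1) \land (\lnot p1 \lor \lnot p1 \lor p2)   [distribute \lor over \land]
≡ \lnot p1 \lor p2   [simplify]

\lnot p1 \lor p2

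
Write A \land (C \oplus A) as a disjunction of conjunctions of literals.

A \land \lnot C

A \land (C \oplus A)
≡ A \land (C \land \lnot A \lor \lnot C \land A)   — expand \oplus
≡ A \land C \land \lnot A \lor A \land \lnot C \land A   — distribute \land over \lor
≡ A \land \lnot C   — simplify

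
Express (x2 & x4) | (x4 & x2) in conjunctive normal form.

x2 & x4

(x2 & x4) | (x4 & x2)
≡ (x2 | x4) & (x2 | x2) & (x4 | x4) & (x4 | x2)   — distribute | over &
≡ x2 & x4   — simplify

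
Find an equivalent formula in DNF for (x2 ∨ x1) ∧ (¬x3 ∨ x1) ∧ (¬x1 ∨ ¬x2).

(x2 ∨ x1) ∧ (¬x3 ∨ x1) ∧ (¬x1 ∨ ¬x2)
≡ (x2 ∧ ¬x3 ∧ ¬x1) ∨ (x2 ∧ ¬x3 ∧ ¬x2) ∨ (x2 ∧ x1 ∧ ¬x1) ∨ (x2 ∧ x1 ∧ ¬x2) ∨ (x1 ∧ ¬x3 ∧ ¬x1) ∨ (x1 ∧ ¬x3 ∧ ¬x2) ∨ (x1 ∧ x1 ∧ ¬x1) ∨ (x1 ∧ x1 ∧ ¬x2)   — distribute ∧ over ∨
≡ (x2 ∧ ¬x3 ∧ ¬x1) ∨ (x1 ∧ ¬x2)   — simplify

(x2 ∧ ¬x3 ∧ ¬x1) ∨ (x1 ∧ ¬x2)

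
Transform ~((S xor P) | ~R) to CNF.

~((S xor P) | ~R)
≡ ~(((S | P) & ~(S & P)) | ~R)
≡ ~((S | P) & ~(S & P)) & ~~R
≡ (~(S | P) | ~~(S & P)) & ~~R
≡ ((~S & ~P) | ~~(S & P)) & ~~R
≡ ((~S & ~P) | (S & P)) & ~~R
≡ ((~S & ~P) | (S & P)) & R
≡ (~S | S) & (~S | P) & (~P | S) & (~P | P) & R
≡ (~S | P) & (~P | S) & R

(~S | P) & (~P | S) & R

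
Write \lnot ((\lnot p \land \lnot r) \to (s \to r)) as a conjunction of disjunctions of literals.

\lnot ((\lnot p \land \lnot r) \to (s \to r))
≡ \lnot (\lnot (\lnot p \land \lnot r) \lor (s \to r))   (eliminate \to)
≡ \lnot (\lnot (\lnot p \land \lnot r) \lor \lnot s \lor r)   (eliminate \to)
≡ \lnot \lnot (\lnot p \land \lnot r) \land \lnot \lnot s \land \lnot r   (De Morgan)
≡ \lnot p \land \lnot r \land \lnot \lnot s \land \lnot r   (double negation)
≡ \lnot p \land \lnot r \land s \land \lnot r   (double negation)
≡ \lnot p \land \lnot r \land s   (simplify)

\lnot p \land \lnot r \land s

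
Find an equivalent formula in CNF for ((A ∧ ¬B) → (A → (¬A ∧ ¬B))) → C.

(A ∨ C) ∧ (¬B ∨ C)

((A ∧ ¬B) → (A → (¬A ∧ ¬B))) → C
= ¬((A ∧ ¬B) → (A → (¬A ∧ ¬B))) ∨ C   (eliminate →)
= ¬(¬(A ∧ ¬B) ∨ (A → (¬A ∧ ¬B))) ∨ C   (eliminate →)
= ¬(¬(A ∧ ¬B) ∨ ¬A ∨ (¬A ∧ ¬B)) ∨ C   (eliminate →)
= (¬¬(A ∧ ¬B) ∧ ¬¬A ∧ ¬(¬A ∧ ¬B)) ∨ C   (De Morgan)
= (A ∧ ¬B ∧ ¬¬A ∧ ¬(¬A ∧ ¬B)) ∨ C   (double negation)
= (A ∧ ¬B ∧ A ∧ ¬(¬A ∧ ¬B)) ∨ C   (double negation)
= (A ∧ ¬B ∧ A ∧ (¬¬A ∨ ¬¬B)) ∨ C   (De Morgan)
= (A ∧ ¬B ∧ A ∧ (A ∨ ¬¬B)) ∨ C   (double negation)
= (A ∧ ¬B ∧ A ∧ (A ∨ B)) ∨ C   (double negation)
= (A ∨ C) ∧ (¬B ∨ C) ∧ (A ∨ C) ∧ (A ∨ B ∨ C)   (distribute ∨ over ∧)
= (A ∨ C) ∧ (¬B ∨ C)   (simplify)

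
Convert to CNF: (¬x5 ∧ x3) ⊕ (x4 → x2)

(¬x5 ∧ x3) ⊕ (x4 → x2)
= ((¬x5 ∧ x3) ∨ (x4 → x2)) ∧ ¬(¬x5 ∧ x3 ∧ (x4 → x2))   — expand ⊕
= ((¬x5 ∧ x3) ∨ ¬x4 ∨ x2) ∧ ¬(¬x5 ∧ x3 ∧ (x4 → x2))   — eliminate →
= ((¬x5 ∧ x3) ∨ ¬x4 ∨ x2) ∧ ¬(¬x5 ∧ x3 ∧ (¬x4 ∨ x2))   — eliminate →
= ((¬x5 ∧ x3) ∨ ¬x4 ∨ x2) ∧ (¬¬x5 ∨ ¬x3 ∨ ¬(¬x4 ∨ x2))   — De Morgan
= ((¬x5 ∧ x3) ∨ ¬x4 ∨ x2) ∧ (x5 ∨ ¬x3 ∨ ¬(¬x4 ∨ x2))   — double negation
= ((¬x5 ∧ x3) ∨ ¬x4 ∨ x2) ∧ (x5 ∨ ¬x3 ∨ (¬¬x4 ∧ ¬x2))   — De Morgan
= ((¬x5 ∧ x3) ∨ ¬x4 ∨ x2) ∧ (x5 ∨ ¬x3 ∨ (x4 ∧ ¬x2))   — double negation
= (¬x5 ∨ ¬x4 ∨ x2) ∧ (x3 ∨ ¬x4 ∨ x2) ∧ (x5 ∨ ¬x3 ∨ x4) ∧ (x5 ∨ ¬x3 ∨ ¬x2)   — distribute ∨ over ∧

(¬x5 ∨ ¬x4 ∨ x2) ∧ (x3 ∨ ¬x4 ∨ x2) ∧ (x5 ∨ ¬x3 ∨ x4) ∧ (x5 ∨ ¬x3 ∨ ¬x2)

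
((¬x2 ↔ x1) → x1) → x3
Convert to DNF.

(x2 ∧ ¬x1) ∨ x3

((¬x2 ↔ x1) → x1) → x3
= ¬((¬x2 ↔ x1) → x1) ∨ x3   (eliminate →)
= ¬(¬(¬x2 ↔ x1) ∨ x1) ∨ x3   (eliminate →)
= ¬(¬((¬x2 → x1) ∧ (x1 → ¬x2)) ∨ x1) ∨ x3   (eliminate ↔)
= ¬(¬((¬¬x2 ∨ x1) ∧ (x1 → ¬x2)) ∨ x1) ∨ x3   (eliminate →)
= ¬(¬((¬¬x2 ∨ x1) ∧ (¬x1 ∨ ¬x2)) ∨ x1) ∨ x3   (eliminate →)
= (¬¬((¬¬x2 ∨ x1) ∧ (¬x1 ∨ ¬x2)) ∧ ¬x1) ∨ x3   (De Morgan)
= ((¬¬x2 ∨ x1) ∧ (¬x1 ∨ ¬x2) ∧ ¬x1) ∨ x3   (double negation)
= ((x2 ∨ x1) ∧ (¬x1 ∨ ¬x2) ∧ ¬x1) ∨ x3   (double negation)
= (x2 ∧ ¬x1 ∧ ¬x1) ∨ (x2 ∧ ¬x2 ∧ ¬x1) ∨ (x1 ∧ ¬x1 ∧ ¬x1) ∨ (x1 ∧ ¬x2 ∧ ¬x1) ∨ x3   (distribute ∧ over ∨)
= (x2 ∧ ¬x1) ∨ x3   (simplify)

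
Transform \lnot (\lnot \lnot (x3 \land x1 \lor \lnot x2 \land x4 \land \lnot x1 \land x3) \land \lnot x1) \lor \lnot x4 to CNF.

\lnot (\lnot \lnot (x3 \land x1 \lor \lnot x2 \land x4 \land \lnot x1 \land x3) \land \lnot x1) \lor \lnot x4
≡ \lnot \lnot \lnot (x3 \land x1 \lor \lnot x2 \land x4 \land \lnot x1 \land x3) \lor \lnot \lnot x1 \lor \lnot x4   [De Morgan]
≡ \lnot (x3 \land x1 \lor \lnot x2 \land x4 \land \lnot x1 \land x3) \lor \lnot \lnot x1 \lor \lnot x4   [double negation]
≡ \lnot (x3 \land x1) \land \lnot (\lnot x2 \land x4 \land \lnot x1 \land x3) \lor \lnot \lnot x1 \lor \lnot x4   [De Morgan]
≡ (\lnot x3 \lor \lnot x1) \land \lnot (\lnot x2 \land x4 \land \lnot x1 \land x3) \lor \lnot \lnot x1 \lor \lnot x4   [De Morgan]
≡ (\lnot x3 \lor \lnot x1) \land (\lnot \lnot x2 \lor \lnot x4 \lor \lnot \lnot x1 \lor \lnot x3) \lor \lnot \lnot x1 \lor \lnot x4   [De Morgan]
≡ (\lnot x3 \lor \lnot x1) \land (x2 \lor \lnot x4 \lor \lnot \lnot x1 \lor \lnot x3) \lor \lnot \lnot x1 \lor \lnot x4   [double negation]
≡ (\lnot x3 \lor \lnot x1) \land (x2 \lor \lnot x4 \lor x1 \lor \lnot x3) \lor \lnot \lnot x1 \lor \lnot x4   [double negation]
≡ (\lnot x3 \lor \lnot x1) \land (x2 \lor \lnot x4 \lor x1 \lor \lnot x3) \lor x1 \lor \lnot x4   [double negation]
≡ (\lnot x3 \lor \lnot x1 \lor x1 \lor \lnot x4) \land (x2 \lor \lnot x4 \lor x1 \lor \lnot x3 \lor x1 \lor \lnot x4)   [distribute \lor over \land]
≡ x2 \lor \lnot x4 \lor x1 \lor \lnot x3   [simplify]

x2 \lor \lnot x4 \lor x1 \lor \lnot x3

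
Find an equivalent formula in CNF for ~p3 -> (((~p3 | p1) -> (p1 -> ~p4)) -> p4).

~p3 -> (((~p3 | p1) -> (p1 -> ~p4)) -> p4)
⇔ ~~p3 | (((~p3 | p1) -> (p1 -> ~p4)) -> p4)   [eliminate ->]
⇔ ~~p3 | ~((~p3 | p1) -> (p1 -> ~p4)) | p4   [eliminate ->]
⇔ ~~p3 | ~(~(~p3 | p1) | (p1 -> ~p4)) | p4   [eliminate ->]
⇔ ~~p3 | ~(~(~p3 | p1) | ~p1 | ~p4) | p4   [eliminate ->]
⇔ p3 | ~(~(~p3 | p1) | ~p1 | ~p4) | p4   [double negation]
⇔ p3 | (~~(~p3 | p1) & ~~p1 & ~~p4) | p4   [De Morgan]
⇔ p3 | ((~p3 | p1) & ~~p1 & ~~p4) | p4   [double negation]
⇔ p3 | ((~p3 | p1) & p1 & ~~p4) | p4   [double negation]
⇔ p3 | ((~p3 | p1) & p1 & p4) | p4   [double negation]
⇔ (p3 | ~p3 | p1 | p4) & (p3 | p1 | p4) & (p3 | p4 | p4)   [distribute | over &]
⇔ p3 | p4   [simplify]

p3 | p4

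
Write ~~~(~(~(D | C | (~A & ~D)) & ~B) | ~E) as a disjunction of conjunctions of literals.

~~~(~(~(D | C | (~A & ~D)) & ~B) | ~E)
⇔ ~(~(~(D | C | (~A & ~D)) & ~B) | ~E)   — double negation
⇔ ~~(~(D | C | (~A & ~D)) & ~B) & ~~E   — De Morgan
⇔ ~(D | C | (~A & ~D)) & ~B & ~~E   — double negation
⇔ ~D & ~C & ~(~A & ~D) & ~B & ~~E   — De Morgan
⇔ ~D & ~C & (~~A | ~~D) & ~B & ~~E   — De Morgan
⇔ ~D & ~C & (A | ~~D) & ~B & ~~E   — double negation
⇔ ~D & ~C & (A | D) & ~B & ~~E   — double negation
⇔ ~D & ~C & (A | D) & ~B & E   — double negation
⇔ (~D & ~C & A & ~B & E) | (~D & ~C & D & ~B & E)   — distribute & over |
⇔ ~D & ~C & A & ~B & E   — simplify

~D & ~C & A & ~B & E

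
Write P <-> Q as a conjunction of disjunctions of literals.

(~P | Q) & (~Q | P)

P <-> Q
⇔ (P -> Q) & (Q -> P)   [eliminate <->]
⇔ (~P | Q) & (Q -> P)   [eliminate ->]
⇔ (~P | Q) & (~Q | P)   [eliminate ->]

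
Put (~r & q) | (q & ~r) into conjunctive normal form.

(~r & q) | (q & ~r)
≡ (~r | q) & (~r | ~r) & (q | q) & (q | ~r)   (distribute | over &)
≡ ~r & q   (simplify)

~r & q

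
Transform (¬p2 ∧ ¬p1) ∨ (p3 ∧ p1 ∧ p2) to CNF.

(¬p2 ∧ ¬p1) ∨ (p3 ∧ p1 ∧ p2)
= (¬p2 ∨ p3) ∧ (¬p2 ∨ p1) ∧ (¬p2 ∨ p2) ∧ (¬p1 ∨ p3) ∧ (¬p1 ∨ p1) ∧ (¬p1 ∨ p2)   [distribute ∨ over ∧]
= (¬p2 ∨ p3) ∧ (¬p2 ∨ p1) ∧ (¬p1 ∨ p3) ∧ (¬p1 ∨ p2)   [simplify]

(¬p2 ∨ p3) ∧ (¬p2 ∨ p1) ∧ (¬p1 ∨ p3) ∧ (¬p1 ∨ p2)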